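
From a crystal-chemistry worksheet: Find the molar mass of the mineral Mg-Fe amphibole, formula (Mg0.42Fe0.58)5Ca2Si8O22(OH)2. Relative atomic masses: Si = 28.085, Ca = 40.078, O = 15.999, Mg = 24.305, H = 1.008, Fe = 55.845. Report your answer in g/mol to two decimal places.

903.82 g/mol

M = 2.10*24.305 + 2.90*55.845 + 2*40.078 + 8*28.085 + 24*15.999 + 2*1.008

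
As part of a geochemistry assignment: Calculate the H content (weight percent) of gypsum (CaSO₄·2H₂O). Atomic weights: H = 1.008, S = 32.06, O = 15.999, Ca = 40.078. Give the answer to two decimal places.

M(CaSO₄·2H₂O) = 172.164 g/mol.
H contributes 4 × 1.008 = 4.032 g per mole.
4.032/172.164 = 0.0234 → 2.34%.

2.34 weight percent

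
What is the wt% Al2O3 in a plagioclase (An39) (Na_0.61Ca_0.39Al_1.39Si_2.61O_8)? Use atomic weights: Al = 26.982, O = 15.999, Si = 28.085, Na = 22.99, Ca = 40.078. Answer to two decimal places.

M(Na_0.61Ca_0.39Al_1.39Si_2.61O_8) = 268.453 g/mol; M(Al2O3) = 101.961 g/mol.
Moles Al2O3 per formula unit = 1.39 Al ÷ 2 = 0.6950.
Al2O3 fraction = (0.6950 × 101.961) / 268.453 = 70.863/268.453 = 0.2640.

26.40 wt%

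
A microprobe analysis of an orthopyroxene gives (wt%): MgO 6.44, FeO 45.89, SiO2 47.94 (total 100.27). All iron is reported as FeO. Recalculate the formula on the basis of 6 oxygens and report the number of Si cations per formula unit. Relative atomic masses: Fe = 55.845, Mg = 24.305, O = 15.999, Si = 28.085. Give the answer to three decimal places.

1.999 Si apfu

MgO: 6.44/40.304 = 0.15979 mol → 0.15979 mol Mg, 0.15979 mol O.
FeO: 45.89/71.844 = 0.63875 mol → 0.63875 mol Fe, 0.63875 mol O.
SiO2: 47.94/60.083 = 0.79790 mol → 0.79790 mol Si, 1.59580 mol O.
Total oxygen = 2.39434 mol. Normalization factor = 6/2.39434 = 2.50591.
Si per 6 O = 0.79790 × 2.50591 = 1.999.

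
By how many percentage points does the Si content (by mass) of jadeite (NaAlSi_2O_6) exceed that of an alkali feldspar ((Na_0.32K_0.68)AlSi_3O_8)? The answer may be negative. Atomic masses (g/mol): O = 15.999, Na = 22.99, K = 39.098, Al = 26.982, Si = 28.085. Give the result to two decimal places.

-3.05 percentage points

M(NaAlSi_2O_6) = 202.136 g/mol, so wt% Si = 56.170/202.136 × 100 = 27.79%.
M((Na_0.32K_0.68)AlSi_3O_8) = 273.172 g/mol, so wt% Si = 84.255/273.172 × 100 = 30.84%.
27.79 − 30.84 = -3.05 pp.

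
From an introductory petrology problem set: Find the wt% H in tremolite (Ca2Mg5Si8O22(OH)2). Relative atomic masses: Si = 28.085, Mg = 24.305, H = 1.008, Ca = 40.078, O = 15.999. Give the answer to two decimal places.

0.25 weight percent

M(Ca2Mg5Si8O22(OH)2) = 812.353 g/mol.
H contributes 2 × 1.008 = 2.016 g per mole.
2.016/812.353 = 0.0025 → 0.25%.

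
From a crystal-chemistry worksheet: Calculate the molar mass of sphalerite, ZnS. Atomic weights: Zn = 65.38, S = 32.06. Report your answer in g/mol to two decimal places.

97.44 g/mol

M = 1(65.38) + 1(32.06)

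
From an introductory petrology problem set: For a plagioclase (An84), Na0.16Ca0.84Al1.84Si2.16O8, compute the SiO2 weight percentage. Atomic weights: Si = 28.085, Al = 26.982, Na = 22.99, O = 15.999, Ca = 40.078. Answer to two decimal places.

47.08 wt%

Molar mass of Na0.16Ca0.84Al1.84Si2.16O8 = 0.16×22.99 + 0.84×40.078 + 1.84×26.982 + 2.16×28.085 + 8×15.999 = 275.646 g/mol.
Each formula unit contains 2.16 Si, equivalent to 2.16/1 = 2.1600 mol SiO2.
M(SiO2) = 1×28.085 + 2×15.999 = 60.083 g/mol.
Mass of SiO2 per formula unit = 2.1600 × 60.083 = 129.779 g.
SiO2 wt% = 129.779 / 275.646 × 100 = 47.08%.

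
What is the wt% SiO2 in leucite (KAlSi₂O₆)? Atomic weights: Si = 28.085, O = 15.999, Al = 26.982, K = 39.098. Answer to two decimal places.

M(KAlSi₂O₆) = 218.244 g/mol; M(SiO2) = 60.083 g/mol.
Moles SiO2 per formula unit = 2 Si ÷ 1 = 2.0000.
SiO2 fraction = (2.0000 × 60.083) / 218.244 = 120.166/218.244 = 0.5506.

55.06 wt%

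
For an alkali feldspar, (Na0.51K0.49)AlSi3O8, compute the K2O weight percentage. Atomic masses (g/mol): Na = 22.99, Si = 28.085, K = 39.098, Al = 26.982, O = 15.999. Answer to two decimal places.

Formula mass = 270.112 g/mol.
0.49 K → 0.2450 mol K2O per formula unit; M(K2O) = 94.195, so K2O mass = 23.078 g.
23.078/270.112 × 100 = 8.54 wt%.

8.54 wt%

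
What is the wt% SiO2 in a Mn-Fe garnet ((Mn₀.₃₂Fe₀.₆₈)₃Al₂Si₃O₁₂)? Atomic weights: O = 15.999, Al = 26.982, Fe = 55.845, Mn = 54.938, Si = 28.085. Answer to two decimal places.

36.28 wt%

Molar mass of (Mn₀.₃₂Fe₀.₆₈)₃Al₂Si₃O₁₂ = 0.96*54.938 + 2.04*55.845 + 2*26.982 + 3*28.085 + 12*15.999 = 496.871 g/mol.
Each formula unit contains 3 Si, equivalent to 3/1 = 3.0000 mol SiO2.
M(SiO2) = 1×28.085 + 2×15.999 = 60.083 g/mol.
Mass of SiO2 per formula unit = 3.0000 × 60.083 = 180.249 g.
SiO2 wt% = 180.249 / 496.871 × 100 = 36.28%.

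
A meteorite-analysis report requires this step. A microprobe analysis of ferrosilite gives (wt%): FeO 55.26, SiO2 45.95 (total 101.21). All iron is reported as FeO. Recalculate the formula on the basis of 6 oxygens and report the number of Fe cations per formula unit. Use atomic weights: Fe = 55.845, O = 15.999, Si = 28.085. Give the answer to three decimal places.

55.26 wt% FeO ÷ 71.844 g/mol = 0.76917 mol, giving 0.76917 Fe and 0.76917 O.
45.95 wt% SiO2 ÷ 60.083 g/mol = 0.76478 mol, giving 0.76478 Si and 1.52956 O.
Oxygen sums to 2.29873; scaling by 6/2.29873 = 2.61014 puts the formula on 6 O.
Fe: 0.76917 × 2.61014 = 2.008 atoms per formula unit.

2.008 Fe apfu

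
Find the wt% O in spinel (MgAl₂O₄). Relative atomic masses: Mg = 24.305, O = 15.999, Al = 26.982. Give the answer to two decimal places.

Molar mass of MgAl₂O₄: 1·24.305 + 2·26.982 + 4·15.999 = 142.265 g/mol.
Mass of O per formula unit: 4 × 15.999 = 63.996 g.
Weight fraction O = 63.996 / 142.265 = 0.4498.

44.98 wt%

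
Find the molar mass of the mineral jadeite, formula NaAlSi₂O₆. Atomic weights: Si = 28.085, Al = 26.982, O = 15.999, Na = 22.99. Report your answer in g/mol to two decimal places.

202.14 g/mol

M = 1(22.99) + 1(26.982) + 2(28.085) + 6(15.999)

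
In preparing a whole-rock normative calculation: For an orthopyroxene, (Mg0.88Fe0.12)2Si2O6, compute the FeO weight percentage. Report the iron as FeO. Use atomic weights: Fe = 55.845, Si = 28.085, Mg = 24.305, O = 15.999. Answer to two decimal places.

Formula mass = 208.344 g/mol.
0.24 Fe → 0.2400 mol FeO per formula unit; M(FeO) = 71.844, so FeO mass = 17.243 g.
17.243/208.344 × 100 = 8.28 wt%.

8.28 wt%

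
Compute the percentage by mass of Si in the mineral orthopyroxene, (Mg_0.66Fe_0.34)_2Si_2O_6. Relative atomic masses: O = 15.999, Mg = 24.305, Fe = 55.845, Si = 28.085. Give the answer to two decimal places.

25.28 wt%

Molar mass of (Mg_0.66Fe_0.34)_2Si_2O_6: 1.32×24.305 + 0.68×55.845 + 2×28.085 + 6×15.999 = 222.221 g/mol.
Mass of Si per formula unit: 2 × 28.085 = 56.170 g.
Weight fraction Si = 56.170 / 222.221 = 0.2528.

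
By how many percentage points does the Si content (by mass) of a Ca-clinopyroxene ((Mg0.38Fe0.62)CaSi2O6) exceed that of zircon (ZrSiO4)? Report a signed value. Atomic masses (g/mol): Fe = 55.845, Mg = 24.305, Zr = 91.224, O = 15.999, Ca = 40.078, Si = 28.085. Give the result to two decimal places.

8.47 percentage points

M((Mg0.38Fe0.62)CaSi2O6) = 236.102 g/mol, so wt% Si = 56.170/236.102 × 100 = 23.79%.
M(ZrSiO4) = 183.305 g/mol, so wt% Si = 28.085/183.305 × 100 = 15.32%.
23.79 − 15.32 = 8.47 pp.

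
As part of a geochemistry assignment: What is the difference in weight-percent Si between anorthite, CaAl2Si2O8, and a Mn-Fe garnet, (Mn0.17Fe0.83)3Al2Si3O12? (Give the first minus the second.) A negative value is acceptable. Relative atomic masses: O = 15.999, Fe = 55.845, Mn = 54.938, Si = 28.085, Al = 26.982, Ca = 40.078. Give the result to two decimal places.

3.25 percentage points

First mineral: 56.170 g Si in 278.204 g formula = 20.19 wt% Si.
Second mineral: 84.255 g Si in 497.279 g formula = 16.94 wt% Si.
20.19% − 16.94% gives a difference of 3.25 percentage points.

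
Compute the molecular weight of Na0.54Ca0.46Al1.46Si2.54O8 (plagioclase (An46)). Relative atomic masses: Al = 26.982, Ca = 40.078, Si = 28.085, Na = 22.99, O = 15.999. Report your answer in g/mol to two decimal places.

269.57 g/mol

Na: 0.54 × 22.99 = 12.4146
Ca: 0.46 × 40.078 = 18.4359
Al: 1.46 × 26.982 = 39.3937
Si: 2.54 × 28.085 = 71.3359
O: 8 × 15.999 = 127.9920
Summing the contributions gives the formula mass.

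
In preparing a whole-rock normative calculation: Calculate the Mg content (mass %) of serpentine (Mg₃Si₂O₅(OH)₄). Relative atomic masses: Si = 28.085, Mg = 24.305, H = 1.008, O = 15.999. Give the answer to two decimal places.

Formula mass = 3×24.305 + 2×28.085 + 9×15.999 + 4×1.008 = 277.108 g/mol, of which 72.915 g is Mg.
So Mg makes up 72.915/277.108 = 0.2631 of the mass, i.e. 26.31%.

26.31 mass %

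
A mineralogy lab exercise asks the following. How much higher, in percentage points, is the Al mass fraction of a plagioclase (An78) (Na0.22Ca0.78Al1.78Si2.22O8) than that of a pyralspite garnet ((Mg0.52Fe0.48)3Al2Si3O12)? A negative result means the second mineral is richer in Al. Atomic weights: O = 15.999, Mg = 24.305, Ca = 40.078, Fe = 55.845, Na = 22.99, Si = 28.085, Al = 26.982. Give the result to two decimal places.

Al in Na0.22Ca0.78Al1.78Si2.22O8: molar mass 274.687 g/mol; 1.78×26.982 = 48.028 g → 17.48 wt%.
Al in (Mg0.52Fe0.48)3Al2Si3O12: molar mass 448.540 g/mol; 2×26.982 = 53.964 g → 12.03 wt%.
Difference = 17.48 − 12.03 = 5.45 percentage points.

5.45 percentage points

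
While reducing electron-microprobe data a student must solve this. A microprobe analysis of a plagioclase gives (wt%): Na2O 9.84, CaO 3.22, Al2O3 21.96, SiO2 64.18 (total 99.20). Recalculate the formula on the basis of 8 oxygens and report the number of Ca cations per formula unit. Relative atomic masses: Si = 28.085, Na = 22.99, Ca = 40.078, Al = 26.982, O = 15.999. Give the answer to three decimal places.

Na2O: 9.84/61.979 = 0.15876 mol → 0.31752 mol Na, 0.15876 mol O.
CaO: 3.22/56.077 = 0.05742 mol → 0.05742 mol Ca, 0.05742 mol O.
Al2O3: 21.96/101.961 = 0.21538 mol → 0.43076 mol Al, 0.64614 mol O.
SiO2: 64.18/60.083 = 1.06819 mol → 1.06819 mol Si, 2.13638 mol O.
Total oxygen = 2.99870 mol. Normalization factor = 8/2.99870 = 2.66782.
Ca per 8 O = 0.05742 × 2.66782 = 0.153.

0.153 Ca apfu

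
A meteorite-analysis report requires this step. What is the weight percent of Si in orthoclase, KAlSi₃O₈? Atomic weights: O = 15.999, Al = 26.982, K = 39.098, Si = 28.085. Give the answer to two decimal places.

Molar mass of KAlSi₃O₈: 1·39.098 + 1·26.982 + 3·28.085 + 8·15.999 = 278.327 g/mol.
Mass of Si per formula unit: 3 × 28.085 = 84.255 g.
Weight fraction Si = 84.255 / 278.327 = 0.3027.

30.27 weight percent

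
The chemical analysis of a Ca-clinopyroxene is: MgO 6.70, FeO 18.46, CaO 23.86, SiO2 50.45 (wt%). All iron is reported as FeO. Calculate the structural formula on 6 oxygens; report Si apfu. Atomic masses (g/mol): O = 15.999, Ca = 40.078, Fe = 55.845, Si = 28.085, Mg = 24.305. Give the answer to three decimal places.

1.993 Si apfu

MgO (M=40.304): mol = 0.16624; Mg = 0.16624, O = 0.16624.
FeO (M=71.844): mol = 0.25695; Fe = 0.25695, O = 0.25695.
CaO (M=56.077): mol = 0.42549; Ca = 0.42549, O = 0.42549.
SiO2 (M=60.083): mol = 0.83967; Si = 0.83967, O = 1.67934.
ΣO = 2.52802; factor = 6/ΣO = 2.37340.
Si apfu = 0.83967 × 2.37340 = 1.993.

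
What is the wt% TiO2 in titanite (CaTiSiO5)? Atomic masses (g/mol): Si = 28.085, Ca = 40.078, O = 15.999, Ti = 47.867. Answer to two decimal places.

40.74 wt%

M(CaTiSiO5) = 196.025 g/mol; M(TiO2) = 79.865 g/mol.
Moles TiO2 per formula unit = 1 Ti ÷ 1 = 1.0000.
TiO2 fraction = (1.0000 × 79.865) / 196.025 = 79.865/196.025 = 0.4074.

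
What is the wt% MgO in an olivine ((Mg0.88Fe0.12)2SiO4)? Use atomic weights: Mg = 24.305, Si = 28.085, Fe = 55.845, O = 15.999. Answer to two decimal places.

47.84 wt%

Molar mass of (Mg0.88Fe0.12)2SiO4 = 1.76·24.305 + 0.24·55.845 + 1·28.085 + 4·15.999 = 148.261 g/mol.
Each formula unit contains 1.76 Mg, equivalent to 1.76/1 = 1.7600 mol MgO.
M(MgO) = 1×24.305 + 1×15.999 = 40.304 g/mol.
Mass of MgO per formula unit = 1.7600 × 40.304 = 70.935 g.
MgO wt% = 70.935 / 148.261 × 100 = 47.84%.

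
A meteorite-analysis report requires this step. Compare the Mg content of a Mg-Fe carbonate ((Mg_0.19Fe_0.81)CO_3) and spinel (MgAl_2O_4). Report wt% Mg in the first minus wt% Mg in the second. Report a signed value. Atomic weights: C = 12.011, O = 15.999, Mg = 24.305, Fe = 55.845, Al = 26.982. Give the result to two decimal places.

M((Mg_0.19Fe_0.81)CO_3) = 109.860 g/mol, so wt% Mg = 4.618/109.860 × 100 = 4.20%.
M(MgAl_2O_4) = 142.265 g/mol, so wt% Mg = 24.305/142.265 × 100 = 17.08%.
4.20 − 17.08 = -12.88 pp.

-12.88 percentage points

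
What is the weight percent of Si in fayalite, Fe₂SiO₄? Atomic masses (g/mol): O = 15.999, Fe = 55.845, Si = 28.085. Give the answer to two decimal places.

13.78 wt%

Formula mass = 2×55.845 + 1×28.085 + 4×15.999 = 203.771 g/mol, of which 28.085 g is Si.
So Si makes up 28.085/203.771 = 0.1378 of the mass, i.e. 13.78%.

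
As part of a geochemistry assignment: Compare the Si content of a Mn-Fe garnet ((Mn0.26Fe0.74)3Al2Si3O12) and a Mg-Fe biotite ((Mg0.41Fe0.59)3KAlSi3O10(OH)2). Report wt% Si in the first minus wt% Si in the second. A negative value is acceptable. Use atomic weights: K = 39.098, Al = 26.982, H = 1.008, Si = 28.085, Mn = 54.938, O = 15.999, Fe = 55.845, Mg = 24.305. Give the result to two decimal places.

-0.86 percentage points

M((Mn0.26Fe0.74)3Al2Si3O12) = 497.035 g/mol, so wt% Si = 84.255/497.035 × 100 = 16.95%.
M((Mg0.41Fe0.59)3KAlSi3O10(OH)2) = 473.080 g/mol, so wt% Si = 84.255/473.080 × 100 = 17.81%.
16.95 − 17.81 = -0.86 pp.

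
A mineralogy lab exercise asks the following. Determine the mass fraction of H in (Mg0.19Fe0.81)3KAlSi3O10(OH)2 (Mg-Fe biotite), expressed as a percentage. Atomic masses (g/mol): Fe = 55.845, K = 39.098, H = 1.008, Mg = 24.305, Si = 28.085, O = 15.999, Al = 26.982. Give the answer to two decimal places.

0.41 wt%

Formula mass = 0.57·24.305 + 2.43·55.845 + 1·39.098 + 1·26.982 + 3·28.085 + 12·15.999 + 2·1.008 = 493.896 g/mol, of which 2.016 g is H.
So H makes up 2.016/493.896 = 0.0041 of the mass, i.e. 0.41%.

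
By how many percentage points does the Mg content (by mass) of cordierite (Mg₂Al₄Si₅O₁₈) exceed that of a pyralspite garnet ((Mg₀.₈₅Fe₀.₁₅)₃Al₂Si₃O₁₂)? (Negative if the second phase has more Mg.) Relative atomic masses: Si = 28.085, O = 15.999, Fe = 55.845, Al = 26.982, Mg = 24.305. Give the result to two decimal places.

-6.54 percentage points

First mineral: 48.610 g Mg in 584.945 g formula = 8.31 wt% Mg.
Second mineral: 61.978 g Mg in 417.315 g formula = 14.85 wt% Mg.
8.31% − 14.85% gives a difference of -6.54 percentage points.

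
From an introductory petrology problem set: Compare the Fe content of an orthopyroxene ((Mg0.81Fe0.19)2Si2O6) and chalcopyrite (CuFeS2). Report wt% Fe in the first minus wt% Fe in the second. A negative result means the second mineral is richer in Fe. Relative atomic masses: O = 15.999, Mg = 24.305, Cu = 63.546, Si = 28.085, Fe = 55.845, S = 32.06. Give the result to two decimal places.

-20.46 percentage points

M((Mg0.81Fe0.19)2Si2O6) = 212.759 g/mol, so wt% Fe = 21.221/212.759 × 100 = 9.97%.
M(CuFeS2) = 183.511 g/mol, so wt% Fe = 55.845/183.511 × 100 = 30.43%.
9.97 − 30.43 = -20.46 pp.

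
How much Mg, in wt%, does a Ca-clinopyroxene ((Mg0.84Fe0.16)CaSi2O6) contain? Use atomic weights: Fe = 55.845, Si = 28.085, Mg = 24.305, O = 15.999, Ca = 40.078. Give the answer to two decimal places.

9.21 wt%

Formula mass = 0.84×24.305 + 0.16×55.845 + 1×40.078 + 2×28.085 + 6×15.999 = 221.593 g/mol, of which 20.416 g is Mg.
So Mg makes up 20.416/221.593 = 0.0921 of the mass, i.e. 9.21%.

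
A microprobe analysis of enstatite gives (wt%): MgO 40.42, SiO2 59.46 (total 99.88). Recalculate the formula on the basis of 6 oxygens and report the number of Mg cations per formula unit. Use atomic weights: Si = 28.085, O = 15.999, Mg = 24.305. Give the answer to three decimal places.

2.018 Mg apfu

MgO (M=40.304): mol = 1.00288; Mg = 1.00288, O = 1.00288.
SiO2 (M=60.083): mol = 0.98963; Si = 0.98963, O = 1.97926.
ΣO = 2.98214; factor = 6/ΣO = 2.01198.
Mg apfu = 1.00288 × 2.01198 = 2.018.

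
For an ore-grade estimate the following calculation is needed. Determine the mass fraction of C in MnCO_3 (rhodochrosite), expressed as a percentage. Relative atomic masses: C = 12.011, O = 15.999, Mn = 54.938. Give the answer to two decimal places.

M(MnCO_3) = 114.946 g/mol.
C contributes 1 × 12.011 = 12.011 g per mole.
12.011/114.946 = 0.1045 → 10.45%.

10.45 mass %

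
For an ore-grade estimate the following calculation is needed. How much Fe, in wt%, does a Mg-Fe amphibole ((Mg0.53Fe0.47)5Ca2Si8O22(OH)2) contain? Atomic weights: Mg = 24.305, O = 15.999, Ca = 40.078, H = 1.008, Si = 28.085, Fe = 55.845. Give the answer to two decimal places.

M((Mg0.53Fe0.47)5Ca2Si8O22(OH)2) = 886.472 g/mol.
Fe contributes 2.35 × 55.845 = 131.236 g per mole.
131.236/886.472 = 0.1480 → 14.80%.

14.80 wt%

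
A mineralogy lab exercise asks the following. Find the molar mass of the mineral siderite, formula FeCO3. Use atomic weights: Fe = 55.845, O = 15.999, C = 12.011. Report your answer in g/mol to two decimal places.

115.85 g/mol

M = 1(55.845) + 1(12.011) + 3(15.999)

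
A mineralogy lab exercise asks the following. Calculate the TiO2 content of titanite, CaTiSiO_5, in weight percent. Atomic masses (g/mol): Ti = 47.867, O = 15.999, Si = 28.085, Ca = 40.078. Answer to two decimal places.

40.74 wt%

M(CaTiSiO_5) = 196.025 g/mol; M(TiO2) = 79.865 g/mol.
Moles TiO2 per formula unit = 1 Ti ÷ 1 = 1.0000.
TiO2 fraction = (1.0000 × 79.865) / 196.025 = 79.865/196.025 = 0.4074.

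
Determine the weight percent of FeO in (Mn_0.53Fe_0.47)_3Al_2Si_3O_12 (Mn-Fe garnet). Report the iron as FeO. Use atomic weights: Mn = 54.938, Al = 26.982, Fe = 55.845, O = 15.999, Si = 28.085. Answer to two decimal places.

20.41 wt%

Molar mass of (Mn_0.53Fe_0.47)_3Al_2Si_3O_12 = 1.59·54.938 + 1.41·55.845 + 2·26.982 + 3·28.085 + 12·15.999 = 496.300 g/mol.
Each formula unit contains 1.41 Fe, equivalent to 1.41/1 = 1.4100 mol FeO.
M(FeO) = 1×55.845 + 1×15.999 = 71.844 g/mol.
Mass of FeO per formula unit = 1.4100 × 71.844 = 101.300 g.
FeO wt% = 101.300 / 496.300 × 100 = 20.41%.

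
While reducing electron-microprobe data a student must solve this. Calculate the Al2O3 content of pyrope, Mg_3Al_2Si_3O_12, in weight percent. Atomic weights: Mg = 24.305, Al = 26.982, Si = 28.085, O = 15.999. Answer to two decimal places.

M(Mg_3Al_2Si_3O_12) = 403.122 g/mol; M(Al2O3) = 101.961 g/mol.
Moles Al2O3 per formula unit = 2 Al ÷ 2 = 1.0000.
Al2O3 fraction = (1.0000 × 101.961) / 403.122 = 101.961/403.122 = 0.2529.

25.29 wt%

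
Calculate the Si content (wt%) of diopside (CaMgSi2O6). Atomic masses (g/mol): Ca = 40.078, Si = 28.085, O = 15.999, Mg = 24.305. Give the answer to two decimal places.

M(CaMgSi2O6) = 216.547 g/mol.
Si contributes 2 × 28.085 = 56.170 g per mole.
56.170/216.547 = 0.2594 → 25.94%.

25.94 wt%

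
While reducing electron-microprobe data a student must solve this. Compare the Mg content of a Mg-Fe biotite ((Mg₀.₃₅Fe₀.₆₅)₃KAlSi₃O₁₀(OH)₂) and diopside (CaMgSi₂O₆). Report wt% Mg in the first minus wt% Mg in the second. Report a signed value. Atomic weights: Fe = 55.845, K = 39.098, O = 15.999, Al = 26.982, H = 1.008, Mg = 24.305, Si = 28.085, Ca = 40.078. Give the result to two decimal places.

-5.89 percentage points

First mineral: 25.520 g Mg in 478.757 g formula = 5.33 wt% Mg.
Second mineral: 24.305 g Mg in 216.547 g formula = 11.22 wt% Mg.
5.33% − 11.22% gives a difference of -5.89 percentage points.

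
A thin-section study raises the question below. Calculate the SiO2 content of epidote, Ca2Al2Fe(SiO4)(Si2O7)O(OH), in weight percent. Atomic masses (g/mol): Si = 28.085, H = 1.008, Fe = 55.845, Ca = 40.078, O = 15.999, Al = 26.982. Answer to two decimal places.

Formula mass = 483.215 g/mol.
3 Si → 3.0000 mol SiO2 per formula unit; M(SiO2) = 60.083, so SiO2 mass = 180.249 g.
180.249/483.215 × 100 = 37.30 wt%.

37.30 wt%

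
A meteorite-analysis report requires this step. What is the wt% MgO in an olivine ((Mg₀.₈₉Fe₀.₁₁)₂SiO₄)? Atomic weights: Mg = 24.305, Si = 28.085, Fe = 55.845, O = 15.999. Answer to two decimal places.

48.60 wt%

M((Mg₀.₈₉Fe₀.₁₁)₂SiO₄) = 147.630 g/mol; M(MgO) = 40.304 g/mol.
Moles MgO per formula unit = 1.78 Mg ÷ 1 = 1.7800.
MgO fraction = (1.7800 × 40.304) / 147.630 = 71.741/147.630 = 0.4860.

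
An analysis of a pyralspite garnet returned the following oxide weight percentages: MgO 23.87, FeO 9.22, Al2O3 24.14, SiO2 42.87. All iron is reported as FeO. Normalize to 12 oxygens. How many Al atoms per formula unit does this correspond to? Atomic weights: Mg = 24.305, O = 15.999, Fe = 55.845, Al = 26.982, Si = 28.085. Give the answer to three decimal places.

1.988 Al apfu

MgO: 23.87/40.304 = 0.59225 mol → 0.59225 mol Mg, 0.59225 mol O.
FeO: 9.22/71.844 = 0.12833 mol → 0.12833 mol Fe, 0.12833 mol O.
Al2O3: 24.14/101.961 = 0.23676 mol → 0.47352 mol Al, 0.71028 mol O.
SiO2: 42.87/60.083 = 0.71351 mol → 0.71351 mol Si, 1.42702 mol O.
Total oxygen = 2.85788 mol. Normalization factor = 12/2.85788 = 4.19892.
Al per 12 O = 0.47352 × 4.19892 = 1.988.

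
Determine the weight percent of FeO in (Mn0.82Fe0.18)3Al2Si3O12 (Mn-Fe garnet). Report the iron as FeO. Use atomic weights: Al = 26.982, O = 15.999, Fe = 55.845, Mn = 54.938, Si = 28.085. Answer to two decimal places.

7.83 wt%

M((Mn0.82Fe0.18)3Al2Si3O12) = 495.511 g/mol; M(FeO) = 71.844 g/mol.
Moles FeO per formula unit = 0.54 Fe ÷ 1 = 0.5400.
FeO fraction = (0.5400 × 71.844) / 495.511 = 38.796/495.511 = 0.0783.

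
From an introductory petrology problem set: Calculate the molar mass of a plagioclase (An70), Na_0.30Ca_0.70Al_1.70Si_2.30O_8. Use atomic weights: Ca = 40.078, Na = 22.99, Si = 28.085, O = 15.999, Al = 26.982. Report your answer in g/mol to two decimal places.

M = 0.30*22.99 + 0.70*40.078 + 1.70*26.982 + 2.30*28.085 + 8*15.999

273.41 g/mol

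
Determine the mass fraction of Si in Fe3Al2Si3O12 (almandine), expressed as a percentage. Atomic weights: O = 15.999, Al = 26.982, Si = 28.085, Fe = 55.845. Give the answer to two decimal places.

16.93 mass %

Formula mass = 3·55.845 + 2·26.982 + 3·28.085 + 12·15.999 = 497.742 g/mol, of which 84.255 g is Si.
So Si makes up 84.255/497.742 = 0.1693 of the mass, i.e. 16.93%.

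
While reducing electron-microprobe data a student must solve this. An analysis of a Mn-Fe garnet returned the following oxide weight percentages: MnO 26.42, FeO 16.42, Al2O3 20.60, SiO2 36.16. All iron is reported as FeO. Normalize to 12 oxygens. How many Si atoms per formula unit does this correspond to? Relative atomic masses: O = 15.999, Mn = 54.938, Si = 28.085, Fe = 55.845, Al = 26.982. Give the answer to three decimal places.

2.996 Si apfu

MnO: 26.42/70.937 = 0.37244 mol → 0.37244 mol Mn, 0.37244 mol O.
FeO: 16.42/71.844 = 0.22855 mol → 0.22855 mol Fe, 0.22855 mol O.
Al2O3: 20.60/101.961 = 0.20204 mol → 0.40408 mol Al, 0.60612 mol O.
SiO2: 36.16/60.083 = 0.60183 mol → 0.60183 mol Si, 1.20366 mol O.
Total oxygen = 2.41077 mol. Normalization factor = 12/2.41077 = 4.97766.
Si per 12 O = 0.60183 × 4.97766 = 2.996.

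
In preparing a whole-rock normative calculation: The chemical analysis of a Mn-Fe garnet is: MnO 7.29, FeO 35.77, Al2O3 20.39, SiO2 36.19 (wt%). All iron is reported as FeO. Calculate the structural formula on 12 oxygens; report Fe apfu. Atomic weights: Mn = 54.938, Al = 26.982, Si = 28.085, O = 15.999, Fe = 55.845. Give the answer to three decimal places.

MnO (M=70.937): mol = 0.10277; Mn = 0.10277, O = 0.10277.
FeO (M=71.844): mol = 0.49788; Fe = 0.49788, O = 0.49788.
Al2O3 (M=101.961): mol = 0.19998; Al = 0.39996, O = 0.59994.
SiO2 (M=60.083): mol = 0.60233; Si = 0.60233, O = 1.20466.
ΣO = 2.40525; factor = 12/ΣO = 4.98909.
Fe apfu = 0.49788 × 4.98909 = 2.484.

2.484 Fe apfu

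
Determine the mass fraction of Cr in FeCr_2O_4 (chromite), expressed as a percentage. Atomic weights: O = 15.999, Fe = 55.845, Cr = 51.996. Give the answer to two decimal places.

46.46 mass %

Formula mass = 1*55.845 + 2*51.996 + 4*15.999 = 223.833 g/mol, of which 103.992 g is Cr.
So Cr makes up 103.992/223.833 = 0.4646 of the mass, i.e. 46.46%.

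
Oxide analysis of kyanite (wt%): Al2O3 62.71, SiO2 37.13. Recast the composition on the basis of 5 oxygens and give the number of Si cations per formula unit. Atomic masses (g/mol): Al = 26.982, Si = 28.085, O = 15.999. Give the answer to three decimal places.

62.71 wt% Al2O3 ÷ 101.961 g/mol = 0.61504 mol, giving 1.23008 Al and 1.84512 O.
37.13 wt% SiO2 ÷ 60.083 g/mol = 0.61798 mol, giving 0.61798 Si and 1.23596 O.
Oxygen sums to 3.08108; scaling by 5/3.08108 = 1.62281 puts the formula on 5 O.
Si: 0.61798 × 1.62281 = 1.003 atoms per formula unit.

1.003 Si apfu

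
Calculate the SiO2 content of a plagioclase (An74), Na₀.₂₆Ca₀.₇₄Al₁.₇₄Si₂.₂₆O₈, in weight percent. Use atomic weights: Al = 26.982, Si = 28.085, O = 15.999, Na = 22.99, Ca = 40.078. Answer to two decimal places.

49.55 wt%

Molar mass of Na₀.₂₆Ca₀.₇₄Al₁.₇₄Si₂.₂₆O₈ = 0.26·22.99 + 0.74·40.078 + 1.74·26.982 + 2.26·28.085 + 8·15.999 = 274.048 g/mol.
Each formula unit contains 2.26 Si, equivalent to 2.26/1 = 2.2600 mol SiO2.
M(SiO2) = 1×28.085 + 2×15.999 = 60.083 g/mol.
Mass of SiO2 per formula unit = 2.2600 × 60.083 = 135.788 g.
SiO2 wt% = 135.788 / 274.048 × 100 = 49.55%.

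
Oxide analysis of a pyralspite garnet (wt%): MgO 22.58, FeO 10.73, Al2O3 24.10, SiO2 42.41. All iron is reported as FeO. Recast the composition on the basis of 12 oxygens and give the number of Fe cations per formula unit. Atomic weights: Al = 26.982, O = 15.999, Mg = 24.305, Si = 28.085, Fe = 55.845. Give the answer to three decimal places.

MgO: 22.58/40.304 = 0.56024 mol → 0.56024 mol Mg, 0.56024 mol O.
FeO: 10.73/71.844 = 0.14935 mol → 0.14935 mol Fe, 0.14935 mol O.
Al2O3: 24.10/101.961 = 0.23636 mol → 0.47272 mol Al, 0.70908 mol O.
SiO2: 42.41/60.083 = 0.70586 mol → 0.70586 mol Si, 1.41172 mol O.
Total oxygen = 2.83039 mol. Normalization factor = 12/2.83039 = 4.23970.
Fe per 12 O = 0.14935 × 4.23970 = 0.633.

0.633 Fe apfu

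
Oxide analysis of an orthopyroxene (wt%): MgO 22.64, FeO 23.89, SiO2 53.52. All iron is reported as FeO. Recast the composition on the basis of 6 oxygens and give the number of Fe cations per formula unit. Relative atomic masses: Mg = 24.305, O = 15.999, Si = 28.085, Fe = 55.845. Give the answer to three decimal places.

0.746 Fe apfu

MgO: 22.64/40.304 = 0.56173 mol → 0.56173 mol Mg, 0.56173 mol O.
FeO: 23.89/71.844 = 0.33253 mol → 0.33253 mol Fe, 0.33253 mol O.
SiO2: 53.52/60.083 = 0.89077 mol → 0.89077 mol Si, 1.78154 mol O.
Total oxygen = 2.67580 mol. Normalization factor = 6/2.67580 = 2.24232.
Fe per 6 O = 0.33253 × 2.24232 = 0.746.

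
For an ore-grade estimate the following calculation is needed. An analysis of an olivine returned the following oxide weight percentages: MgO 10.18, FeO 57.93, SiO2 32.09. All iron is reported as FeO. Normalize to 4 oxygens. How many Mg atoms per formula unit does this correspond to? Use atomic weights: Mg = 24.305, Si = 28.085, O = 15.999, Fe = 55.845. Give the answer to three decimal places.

10.18 wt% MgO ÷ 40.304 g/mol = 0.25258 mol, giving 0.25258 Mg and 0.25258 O.
57.93 wt% FeO ÷ 71.844 g/mol = 0.80633 mol, giving 0.80633 Fe and 0.80633 O.
32.09 wt% SiO2 ÷ 60.083 g/mol = 0.53409 mol, giving 0.53409 Si and 1.06818 O.
Oxygen sums to 2.12709; scaling by 4/2.12709 = 1.88050 puts the formula on 4 O.
Mg: 0.25258 × 1.88050 = 0.475 atoms per formula unit.

0.475 Mg apfu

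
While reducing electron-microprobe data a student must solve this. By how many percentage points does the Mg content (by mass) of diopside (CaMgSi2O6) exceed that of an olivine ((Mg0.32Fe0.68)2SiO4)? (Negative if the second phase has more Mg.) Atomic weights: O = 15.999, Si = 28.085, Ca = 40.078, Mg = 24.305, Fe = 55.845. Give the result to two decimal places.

2.75 percentage points

First mineral: 24.305 g Mg in 216.547 g formula = 11.22 wt% Mg.
Second mineral: 15.555 g Mg in 183.585 g formula = 8.47 wt% Mg.
11.22% − 8.47% gives a difference of 2.75 percentage points.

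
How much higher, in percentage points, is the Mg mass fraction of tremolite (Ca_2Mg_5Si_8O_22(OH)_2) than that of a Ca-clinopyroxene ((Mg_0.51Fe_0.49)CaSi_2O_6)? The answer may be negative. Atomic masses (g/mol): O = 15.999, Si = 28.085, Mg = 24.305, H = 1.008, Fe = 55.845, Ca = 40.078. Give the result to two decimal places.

First mineral: 121.525 g Mg in 812.353 g formula = 14.96 wt% Mg.
Second mineral: 12.396 g Mg in 232.002 g formula = 5.34 wt% Mg.
14.96% − 5.34% gives a difference of 9.62 percentage points.

9.62 percentage points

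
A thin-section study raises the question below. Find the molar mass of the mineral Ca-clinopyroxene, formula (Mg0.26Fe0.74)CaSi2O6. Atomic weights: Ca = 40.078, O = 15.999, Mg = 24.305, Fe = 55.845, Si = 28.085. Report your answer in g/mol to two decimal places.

Mg: 0.26 × 24.305 = 6.3193
Fe: 0.74 × 55.845 = 41.3253
Ca: 1 × 40.078 = 40.0780
Si: 2 × 28.085 = 56.1700
O: 6 × 15.999 = 95.9940
Summing the contributions gives the formula mass.

239.89 g/mol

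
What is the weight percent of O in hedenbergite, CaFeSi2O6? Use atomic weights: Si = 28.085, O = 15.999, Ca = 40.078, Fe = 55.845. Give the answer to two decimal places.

M(CaFeSi2O6) = 248.087 g/mol.
O contributes 6 × 15.999 = 95.994 g per mole.
95.994/248.087 = 0.3869 → 38.69%.

38.69 weight percent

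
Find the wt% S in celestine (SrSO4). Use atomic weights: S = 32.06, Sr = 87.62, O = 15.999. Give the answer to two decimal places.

Molar mass of SrSO4: 1×87.62 + 1×32.06 + 4×15.999 = 183.676 g/mol.
Mass of S per formula unit: 1 × 32.06 = 32.060 g.
Weight fraction S = 32.060 / 183.676 = 0.1745.

17.45 wt%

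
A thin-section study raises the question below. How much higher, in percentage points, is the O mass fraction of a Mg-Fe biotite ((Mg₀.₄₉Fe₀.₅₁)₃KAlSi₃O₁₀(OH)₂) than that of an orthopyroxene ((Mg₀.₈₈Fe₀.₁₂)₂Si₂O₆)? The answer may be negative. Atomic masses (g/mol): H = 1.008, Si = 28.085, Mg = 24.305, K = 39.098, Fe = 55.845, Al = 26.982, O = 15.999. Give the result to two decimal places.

M((Mg₀.₄₉Fe₀.₅₁)₃KAlSi₃O₁₀(OH)₂) = 465.510 g/mol, so wt% O = 191.988/465.510 × 100 = 41.24%.
M((Mg₀.₈₈Fe₀.₁₂)₂Si₂O₆) = 208.344 g/mol, so wt% O = 95.994/208.344 × 100 = 46.07%.
41.24 − 46.07 = -4.83 pp.

-4.83 percentage points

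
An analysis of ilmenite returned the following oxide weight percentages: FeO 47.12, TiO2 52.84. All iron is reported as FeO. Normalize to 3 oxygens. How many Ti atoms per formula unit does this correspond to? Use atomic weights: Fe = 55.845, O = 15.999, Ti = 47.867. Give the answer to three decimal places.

FeO (M=71.844): mol = 0.65587; Fe = 0.65587, O = 0.65587.
TiO2 (M=79.865): mol = 0.66162; Ti = 0.66162, O = 1.32324.
ΣO = 1.97911; factor = 3/ΣO = 1.51583.
Ti apfu = 0.66162 × 1.51583 = 1.003.

1.003 Ti apfu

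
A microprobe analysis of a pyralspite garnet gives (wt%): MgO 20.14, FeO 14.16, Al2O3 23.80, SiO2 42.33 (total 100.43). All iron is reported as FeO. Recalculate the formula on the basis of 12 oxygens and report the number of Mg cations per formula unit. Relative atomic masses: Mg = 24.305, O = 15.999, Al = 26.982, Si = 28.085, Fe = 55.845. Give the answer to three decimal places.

20.14 wt% MgO ÷ 40.304 g/mol = 0.49970 mol, giving 0.49970 Mg and 0.49970 O.
14.16 wt% FeO ÷ 71.844 g/mol = 0.19709 mol, giving 0.19709 Fe and 0.19709 O.
23.80 wt% Al2O3 ÷ 101.961 g/mol = 0.23342 mol, giving 0.46684 Al and 0.70026 O.
42.33 wt% SiO2 ÷ 60.083 g/mol = 0.70453 mol, giving 0.70453 Si and 1.40906 O.
Oxygen sums to 2.80611; scaling by 12/2.80611 = 4.27638 puts the formula on 12 O.
Mg: 0.49970 × 4.27638 = 2.137 atoms per formula unit.

2.137 Mg apfu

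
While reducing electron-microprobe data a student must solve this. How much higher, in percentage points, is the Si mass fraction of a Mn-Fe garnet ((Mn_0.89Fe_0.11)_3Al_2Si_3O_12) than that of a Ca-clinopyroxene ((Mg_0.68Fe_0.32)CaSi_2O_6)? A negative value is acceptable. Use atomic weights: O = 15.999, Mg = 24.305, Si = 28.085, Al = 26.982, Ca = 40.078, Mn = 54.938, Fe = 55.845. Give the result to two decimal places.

-7.77 percentage points

M((Mn_0.89Fe_0.11)_3Al_2Si_3O_12) = 495.320 g/mol, so wt% Si = 84.255/495.320 × 100 = 17.01%.
M((Mg_0.68Fe_0.32)CaSi_2O_6) = 226.640 g/mol, so wt% Si = 56.170/226.640 × 100 = 24.78%.
17.01 − 24.78 = -7.77 pp.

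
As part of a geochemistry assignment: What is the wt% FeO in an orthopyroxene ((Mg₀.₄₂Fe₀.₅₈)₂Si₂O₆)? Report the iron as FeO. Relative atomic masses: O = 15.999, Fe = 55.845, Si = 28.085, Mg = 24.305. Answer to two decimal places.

M((Mg₀.₄₂Fe₀.₅₈)₂Si₂O₆) = 237.360 g/mol; M(FeO) = 71.844 g/mol.
Moles FeO per formula unit = 1.16 Fe ÷ 1 = 1.1600.
FeO fraction = (1.1600 × 71.844) / 237.360 = 83.339/237.360 = 0.3511.

35.11 wt%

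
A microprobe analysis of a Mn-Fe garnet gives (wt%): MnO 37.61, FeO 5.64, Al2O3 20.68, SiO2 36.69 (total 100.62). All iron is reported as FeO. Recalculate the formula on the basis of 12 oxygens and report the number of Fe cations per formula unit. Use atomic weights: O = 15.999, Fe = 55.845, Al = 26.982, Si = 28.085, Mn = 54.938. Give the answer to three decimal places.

MnO: 37.61/70.937 = 0.53019 mol → 0.53019 mol Mn, 0.53019 mol O.
FeO: 5.64/71.844 = 0.07850 mol → 0.07850 mol Fe, 0.07850 mol O.
Al2O3: 20.68/101.961 = 0.20282 mol → 0.40564 mol Al, 0.60846 mol O.
SiO2: 36.69/60.083 = 0.61066 mol → 0.61066 mol Si, 1.22132 mol O.
Total oxygen = 2.43847 mol. Normalization factor = 12/2.43847 = 4.92112.
Fe per 12 O = 0.07850 × 4.92112 = 0.386.

0.386 Fe apfu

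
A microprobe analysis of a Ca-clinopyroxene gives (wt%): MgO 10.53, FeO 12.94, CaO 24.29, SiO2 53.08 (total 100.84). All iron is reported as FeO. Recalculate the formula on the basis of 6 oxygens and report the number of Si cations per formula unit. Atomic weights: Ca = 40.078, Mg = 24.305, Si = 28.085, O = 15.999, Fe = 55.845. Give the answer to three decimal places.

2.007 Si apfu

10.53 wt% MgO ÷ 40.304 g/mol = 0.26126 mol, giving 0.26126 Mg and 0.26126 O.
12.94 wt% FeO ÷ 71.844 g/mol = 0.18011 mol, giving 0.18011 Fe and 0.18011 O.
24.29 wt% CaO ÷ 56.077 g/mol = 0.43315 mol, giving 0.43315 Ca and 0.43315 O.
53.08 wt% SiO2 ÷ 60.083 g/mol = 0.88344 mol, giving 0.88344 Si and 1.76688 O.
Oxygen sums to 2.64140; scaling by 6/2.64140 = 2.27152 puts the formula on 6 O.
Si: 0.88344 × 2.27152 = 2.007 atoms per formula unit.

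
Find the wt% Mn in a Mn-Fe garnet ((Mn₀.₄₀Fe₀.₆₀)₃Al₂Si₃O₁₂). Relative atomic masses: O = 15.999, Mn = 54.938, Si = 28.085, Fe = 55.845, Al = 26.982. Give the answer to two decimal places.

Formula mass = 1.20×54.938 + 1.80×55.845 + 2×26.982 + 3×28.085 + 12×15.999 = 496.654 g/mol, of which 65.926 g is Mn.
So Mn makes up 65.926/496.654 = 0.1327 of the mass, i.e. 13.27%.

13.27 mass %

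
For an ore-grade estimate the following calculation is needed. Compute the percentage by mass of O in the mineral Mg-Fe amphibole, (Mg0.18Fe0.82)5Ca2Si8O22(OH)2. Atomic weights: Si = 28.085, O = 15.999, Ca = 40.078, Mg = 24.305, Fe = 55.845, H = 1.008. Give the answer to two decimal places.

M((Mg0.18Fe0.82)5Ca2Si8O22(OH)2) = 941.667 g/mol.
O contributes 24 × 15.999 = 383.976 g per mole.
383.976/941.667 = 0.4078 → 40.78%.

40.78 weight percent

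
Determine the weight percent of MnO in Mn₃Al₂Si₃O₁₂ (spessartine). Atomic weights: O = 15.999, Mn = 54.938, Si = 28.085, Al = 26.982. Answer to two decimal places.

M(Mn₃Al₂Si₃O₁₂) = 495.021 g/mol; M(MnO) = 70.937 g/mol.
Moles MnO per formula unit = 3 Mn ÷ 1 = 3.0000.
MnO fraction = (3.0000 × 70.937) / 495.021 = 212.811/495.021 = 0.4299.

42.99 wt%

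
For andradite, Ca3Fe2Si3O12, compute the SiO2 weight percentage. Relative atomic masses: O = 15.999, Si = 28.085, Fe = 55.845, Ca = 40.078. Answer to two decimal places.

Molar mass of Ca3Fe2Si3O12 = 3*40.078 + 2*55.845 + 3*28.085 + 12*15.999 = 508.167 g/mol.
Each formula unit contains 3 Si, equivalent to 3/1 = 3.0000 mol SiO2.
M(SiO2) = 1×28.085 + 2×15.999 = 60.083 g/mol.
Mass of SiO2 per formula unit = 3.0000 × 60.083 = 180.249 g.
SiO2 wt% = 180.249 / 508.167 × 100 = 35.47%.

35.47 wt%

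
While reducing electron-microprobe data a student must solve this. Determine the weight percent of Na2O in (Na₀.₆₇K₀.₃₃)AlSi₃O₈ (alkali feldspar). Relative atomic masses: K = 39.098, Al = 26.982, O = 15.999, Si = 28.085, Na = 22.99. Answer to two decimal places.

7.76 wt%

Formula mass = 267.535 g/mol.
0.67 Na → 0.3350 mol Na2O per formula unit; M(Na2O) = 61.979, so Na2O mass = 20.763 g.
20.763/267.535 × 100 = 7.76 wt%.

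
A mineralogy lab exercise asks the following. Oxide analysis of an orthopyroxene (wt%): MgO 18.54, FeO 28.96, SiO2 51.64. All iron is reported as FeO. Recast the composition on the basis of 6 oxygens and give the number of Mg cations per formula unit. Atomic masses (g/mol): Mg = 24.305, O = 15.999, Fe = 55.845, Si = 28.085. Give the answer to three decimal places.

MgO: 18.54/40.304 = 0.46000 mol → 0.46000 mol Mg, 0.46000 mol O.
FeO: 28.96/71.844 = 0.40310 mol → 0.40310 mol Fe, 0.40310 mol O.
SiO2: 51.64/60.083 = 0.85948 mol → 0.85948 mol Si, 1.71896 mol O.
Total oxygen = 2.58206 mol. Normalization factor = 6/2.58206 = 2.32373.
Mg per 6 O = 0.46000 × 2.32373 = 1.069.

1.069 Mg apfu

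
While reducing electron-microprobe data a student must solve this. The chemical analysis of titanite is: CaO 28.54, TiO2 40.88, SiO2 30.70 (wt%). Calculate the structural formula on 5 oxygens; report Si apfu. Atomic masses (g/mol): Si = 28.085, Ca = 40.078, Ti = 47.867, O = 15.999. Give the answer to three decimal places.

1.000 Si apfu

CaO: 28.54/56.077 = 0.50894 mol → 0.50894 mol Ca, 0.50894 mol O.
TiO2: 40.88/79.865 = 0.51186 mol → 0.51186 mol Ti, 1.02372 mol O.
SiO2: 30.70/60.083 = 0.51096 mol → 0.51096 mol Si, 1.02192 mol O.
Total oxygen = 2.55458 mol. Normalization factor = 5/2.55458 = 1.95727.
Si per 5 O = 0.51096 × 1.95727 = 1.000.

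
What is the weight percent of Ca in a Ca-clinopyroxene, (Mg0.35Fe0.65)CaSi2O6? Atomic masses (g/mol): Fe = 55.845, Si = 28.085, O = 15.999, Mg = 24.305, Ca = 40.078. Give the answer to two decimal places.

16.91 mass %

Molar mass of (Mg0.35Fe0.65)CaSi2O6: 0.35·24.305 + 0.65·55.845 + 1·40.078 + 2·28.085 + 6·15.999 = 237.048 g/mol.
Mass of Ca per formula unit: 1 × 40.078 = 40.078 g.
Weight fraction Ca = 40.078 / 237.048 = 0.1691.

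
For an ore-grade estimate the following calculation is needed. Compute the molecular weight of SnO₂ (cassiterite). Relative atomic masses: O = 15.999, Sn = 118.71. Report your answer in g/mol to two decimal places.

The formula mass is the sum 1*118.71 + 2*15.999.

150.71 g/mol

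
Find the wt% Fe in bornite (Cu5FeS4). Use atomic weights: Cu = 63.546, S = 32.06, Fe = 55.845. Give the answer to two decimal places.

Formula mass = 5×63.546 + 1×55.845 + 4×32.06 = 501.815 g/mol, of which 55.845 g is Fe.
So Fe makes up 55.845/501.815 = 0.1113 of the mass, i.e. 11.13%.

11.13 weight percent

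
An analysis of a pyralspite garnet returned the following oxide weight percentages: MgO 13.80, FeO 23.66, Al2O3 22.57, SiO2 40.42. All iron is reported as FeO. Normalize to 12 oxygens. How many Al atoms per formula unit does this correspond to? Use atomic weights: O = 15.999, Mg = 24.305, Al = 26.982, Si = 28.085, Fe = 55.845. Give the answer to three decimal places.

MgO: 13.80/40.304 = 0.34240 mol → 0.34240 mol Mg, 0.34240 mol O.
FeO: 23.66/71.844 = 0.32932 mol → 0.32932 mol Fe, 0.32932 mol O.
Al2O3: 22.57/101.961 = 0.22136 mol → 0.44272 mol Al, 0.66408 mol O.
SiO2: 40.42/60.083 = 0.67274 mol → 0.67274 mol Si, 1.34548 mol O.
Total oxygen = 2.68128 mol. Normalization factor = 12/2.68128 = 4.47547.
Al per 12 O = 0.44272 × 4.47547 = 1.981.

1.981 Al apfu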